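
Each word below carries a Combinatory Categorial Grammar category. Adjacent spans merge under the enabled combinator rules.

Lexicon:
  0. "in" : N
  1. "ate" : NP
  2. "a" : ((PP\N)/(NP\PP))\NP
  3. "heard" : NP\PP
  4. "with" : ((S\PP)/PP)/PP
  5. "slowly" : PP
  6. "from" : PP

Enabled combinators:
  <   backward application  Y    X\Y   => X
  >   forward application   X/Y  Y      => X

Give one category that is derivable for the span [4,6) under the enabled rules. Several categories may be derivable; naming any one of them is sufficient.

[0,7] S   <
  [0,4] PP   <
    [0,1] "in" : N
    [1,4] PP\N   >
      [1,3] (PP\N)/(NP\PP)   <
        [1,2] "ate" : NP
        [2,3] "a" : ((PP\N)/(NP\PP))\NP
      [3,4] "heard" : NP\PP
  [4,7] S\PP   >
    [4,6] (S\PP)/PP   >
      [4,5] "with" : ((S\PP)/PP)/PP
      [5,6] "slowly" : PP
    [6,7] "from" : PP

(S\PP)/PP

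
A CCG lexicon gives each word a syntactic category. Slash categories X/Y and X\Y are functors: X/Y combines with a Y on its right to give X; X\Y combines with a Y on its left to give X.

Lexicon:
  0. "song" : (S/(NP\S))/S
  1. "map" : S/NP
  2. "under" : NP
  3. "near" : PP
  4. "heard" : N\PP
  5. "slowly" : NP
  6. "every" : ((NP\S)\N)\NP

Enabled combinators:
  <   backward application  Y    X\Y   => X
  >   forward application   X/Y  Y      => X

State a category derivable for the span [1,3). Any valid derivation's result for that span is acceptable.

S

[0,7] S   >
  [0,3] S/(NP\S)   >
    [0,1] "song" : (S/(NP\S))/S
    [1,3] S   >
      [1,2] "map" : S/NP
      [2,3] "under" : NP
  [3,7] NP\S   <
    [3,5] N   <
      [3,4] "near" : PP
      [4,5] "heard" : N\PP
    [5,7] (NP\S)\N   <
      [5,6] "slowly" : NP
      [6,7] "every" : ((NP\S)\N)\NP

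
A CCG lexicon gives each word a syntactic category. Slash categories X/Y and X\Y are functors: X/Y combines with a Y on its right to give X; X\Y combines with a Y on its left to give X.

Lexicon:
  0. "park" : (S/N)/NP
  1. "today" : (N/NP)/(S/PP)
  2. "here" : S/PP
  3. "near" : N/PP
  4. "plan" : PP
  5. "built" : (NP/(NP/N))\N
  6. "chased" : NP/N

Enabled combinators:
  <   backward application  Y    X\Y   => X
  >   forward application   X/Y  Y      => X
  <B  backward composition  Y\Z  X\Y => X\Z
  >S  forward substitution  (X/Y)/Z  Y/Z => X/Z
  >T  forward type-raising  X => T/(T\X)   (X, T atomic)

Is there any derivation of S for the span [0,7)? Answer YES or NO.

YES

[0,7] S   >
  [0,3] S/NP   >S
    [0,1] "park" : (S/N)/NP
    [1,3] N/NP   >
      [1,2] "today" : (N/NP)/(S/PP)
      [2,3] "here" : S/PP
  [3,7] NP   >
    [3,6] NP/(NP/N)   <
      [3,5] N   >
        [3,4] "near" : N/PP
        [4,5] "plan" : PP
      [5,6] "built" : (NP/(NP/N))\N
    [6,7] "chased" : NP/N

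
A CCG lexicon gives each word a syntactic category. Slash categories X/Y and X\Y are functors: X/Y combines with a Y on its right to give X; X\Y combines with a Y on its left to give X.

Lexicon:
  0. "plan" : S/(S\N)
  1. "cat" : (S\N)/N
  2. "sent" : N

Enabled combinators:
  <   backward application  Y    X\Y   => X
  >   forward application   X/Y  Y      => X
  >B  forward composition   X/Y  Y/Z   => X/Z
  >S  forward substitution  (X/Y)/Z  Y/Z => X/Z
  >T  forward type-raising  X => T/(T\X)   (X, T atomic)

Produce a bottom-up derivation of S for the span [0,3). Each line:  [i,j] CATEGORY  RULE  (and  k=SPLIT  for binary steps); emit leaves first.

[0,1] S/(S\N)  lex  "plan"
[1,2] (S\N)/N  lex  "cat"
[2,3] N  lex  "sent"
[1,3] S\N  >  k=2
[0,3] S  >  k=1

[0,3] S   >
  [0,1] "plan" : S/(S\N)
  [1,3] S\N   >
    [1,2] "cat" : (S\N)/N
    [2,3] "sent" : N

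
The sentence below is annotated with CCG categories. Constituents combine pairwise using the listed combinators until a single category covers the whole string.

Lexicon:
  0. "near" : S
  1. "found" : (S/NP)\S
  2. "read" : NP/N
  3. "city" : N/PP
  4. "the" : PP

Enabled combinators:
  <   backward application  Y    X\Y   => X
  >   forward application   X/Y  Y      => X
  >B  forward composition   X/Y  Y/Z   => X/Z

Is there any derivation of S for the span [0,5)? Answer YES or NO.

[0,5] S   >
  [0,2] S/NP   <
    [0,1] "near" : S
    [1,2] "found" : (S/NP)\S
  [2,5] NP   >
    [2,4] NP/PP   >B
      [2,3] "read" : NP/N
      [3,4] "city" : N/PP
    [4,5] "the" : PP

YES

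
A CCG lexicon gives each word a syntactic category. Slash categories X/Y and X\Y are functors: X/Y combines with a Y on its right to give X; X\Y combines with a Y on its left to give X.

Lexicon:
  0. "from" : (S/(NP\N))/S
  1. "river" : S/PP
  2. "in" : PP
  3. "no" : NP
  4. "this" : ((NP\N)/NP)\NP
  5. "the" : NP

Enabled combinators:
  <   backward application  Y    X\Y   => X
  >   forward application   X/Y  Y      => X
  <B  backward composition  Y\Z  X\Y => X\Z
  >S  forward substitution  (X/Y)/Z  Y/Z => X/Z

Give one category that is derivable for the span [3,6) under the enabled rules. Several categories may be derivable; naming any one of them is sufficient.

[0,6] S   >
  [0,3] S/(NP\N)   >
    [0,1] "from" : (S/(NP\N))/S
    [1,3] S   >
      [1,2] "river" : S/PP
      [2,3] "in" : PP
  [3,6] NP\N   >
    [3,5] (NP\N)/NP   <
      [3,4] "no" : NP
      [4,5] "this" : ((NP\N)/NP)\NP
    [5,6] "the" : NP

NP\N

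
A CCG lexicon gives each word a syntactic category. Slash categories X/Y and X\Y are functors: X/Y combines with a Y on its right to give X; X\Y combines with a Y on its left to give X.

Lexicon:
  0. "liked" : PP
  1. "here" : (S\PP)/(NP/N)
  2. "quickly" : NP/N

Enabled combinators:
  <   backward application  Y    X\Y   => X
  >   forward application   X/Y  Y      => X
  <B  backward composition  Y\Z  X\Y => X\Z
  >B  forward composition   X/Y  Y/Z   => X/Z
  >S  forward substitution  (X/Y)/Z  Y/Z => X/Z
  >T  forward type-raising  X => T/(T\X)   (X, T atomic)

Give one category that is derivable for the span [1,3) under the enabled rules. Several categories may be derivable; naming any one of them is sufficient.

S\PP

[0,3] S   <
  [0,1] "liked" : PP
  [1,3] S\PP   >
    [1,2] "here" : (S\PP)/(NP/N)
    [2,3] "quickly" : NP/N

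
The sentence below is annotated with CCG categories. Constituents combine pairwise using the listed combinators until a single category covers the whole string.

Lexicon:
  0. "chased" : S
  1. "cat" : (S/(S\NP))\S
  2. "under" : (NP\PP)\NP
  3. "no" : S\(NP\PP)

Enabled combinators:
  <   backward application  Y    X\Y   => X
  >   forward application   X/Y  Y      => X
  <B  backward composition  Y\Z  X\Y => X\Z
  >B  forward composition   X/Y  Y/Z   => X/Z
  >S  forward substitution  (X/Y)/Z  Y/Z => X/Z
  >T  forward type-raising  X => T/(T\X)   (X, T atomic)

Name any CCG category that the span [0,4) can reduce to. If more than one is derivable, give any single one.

[0,4] S   >
  [0,2] S/(S\NP)   <
    [0,1] "chased" : S
    [1,2] "cat" : (S/(S\NP))\S
  [2,4] S\NP   <B
    [2,3] "under" : (NP\PP)\NP
    [3,4] "no" : S\(NP\PP)

S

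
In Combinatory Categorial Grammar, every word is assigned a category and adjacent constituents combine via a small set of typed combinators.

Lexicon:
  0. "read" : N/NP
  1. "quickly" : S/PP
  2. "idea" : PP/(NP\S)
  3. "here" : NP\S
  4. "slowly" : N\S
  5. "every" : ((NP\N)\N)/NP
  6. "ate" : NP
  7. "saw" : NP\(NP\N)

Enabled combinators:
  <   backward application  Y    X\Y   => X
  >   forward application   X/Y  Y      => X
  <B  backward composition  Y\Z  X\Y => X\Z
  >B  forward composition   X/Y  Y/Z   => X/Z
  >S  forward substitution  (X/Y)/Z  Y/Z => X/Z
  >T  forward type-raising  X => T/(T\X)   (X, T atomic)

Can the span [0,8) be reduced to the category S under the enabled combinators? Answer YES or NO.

NO

N/NP S/PP PP/(NP\S) NP\S N\S ((NP\N)\N)/NP NP NP\(NP\N)
CKY chart[0,8] = {N, N/(NP\NP), N/(N\N), NP/(NP\N), PP/(PP\N), S/(S\N)}; S ∉ chart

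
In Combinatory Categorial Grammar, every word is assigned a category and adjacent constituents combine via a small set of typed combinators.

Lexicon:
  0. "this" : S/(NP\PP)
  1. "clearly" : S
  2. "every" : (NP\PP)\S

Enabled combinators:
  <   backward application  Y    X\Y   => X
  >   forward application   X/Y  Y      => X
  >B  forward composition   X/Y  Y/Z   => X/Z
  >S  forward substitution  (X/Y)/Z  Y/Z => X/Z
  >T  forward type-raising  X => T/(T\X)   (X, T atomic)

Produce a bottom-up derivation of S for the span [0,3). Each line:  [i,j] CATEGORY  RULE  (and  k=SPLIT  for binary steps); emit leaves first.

[0,1] S/(NP\PP)  lex  "this"
[1,2] S  lex  "clearly"
[2,3] (NP\PP)\S  lex  "every"
[1,3] NP\PP  <  k=2
[0,3] S  >  k=1

[0,3] S   >
  [0,1] "this" : S/(NP\PP)
  [1,3] NP\PP   <
    [1,2] "clearly" : S
    [2,3] "every" : (NP\PP)\S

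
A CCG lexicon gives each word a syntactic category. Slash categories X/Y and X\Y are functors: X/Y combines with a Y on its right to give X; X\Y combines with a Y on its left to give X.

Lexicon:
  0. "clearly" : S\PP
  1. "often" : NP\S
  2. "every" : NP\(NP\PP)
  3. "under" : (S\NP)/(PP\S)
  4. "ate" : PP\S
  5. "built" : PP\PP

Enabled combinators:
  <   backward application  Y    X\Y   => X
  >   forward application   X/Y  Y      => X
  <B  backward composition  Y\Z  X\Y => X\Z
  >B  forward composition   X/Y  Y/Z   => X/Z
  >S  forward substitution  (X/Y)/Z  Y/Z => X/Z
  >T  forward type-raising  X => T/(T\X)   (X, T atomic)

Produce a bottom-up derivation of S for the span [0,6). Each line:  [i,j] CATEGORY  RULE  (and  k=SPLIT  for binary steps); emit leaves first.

[0,1] S\PP  lex  "clearly"
[1,2] NP\S  lex  "often"
[0,2] NP\PP  <B  k=1
[2,3] NP\(NP\PP)  lex  "every"
[0,3] NP  <  k=2
[3,4] (S\NP)/(PP\S)  lex  "under"
[4,5] PP\S  lex  "ate"
[5,6] PP\PP  lex  "built"
[4,6] PP\S  <B  k=5
[3,6] S\NP  >  k=4
[0,6] S  <  k=3

[0,6] S   <
  [0,3] NP   <
    [0,2] NP\PP   <B
      [0,1] "clearly" : S\PP
      [1,2] "often" : NP\S
    [2,3] "every" : NP\(NP\PP)
  [3,6] S\NP   >
    [3,4] "under" : (S\NP)/(PP\S)
    [4,6] PP\S   <B
      [4,5] "ate" : PP\S
      [5,6] "built" : PP\PP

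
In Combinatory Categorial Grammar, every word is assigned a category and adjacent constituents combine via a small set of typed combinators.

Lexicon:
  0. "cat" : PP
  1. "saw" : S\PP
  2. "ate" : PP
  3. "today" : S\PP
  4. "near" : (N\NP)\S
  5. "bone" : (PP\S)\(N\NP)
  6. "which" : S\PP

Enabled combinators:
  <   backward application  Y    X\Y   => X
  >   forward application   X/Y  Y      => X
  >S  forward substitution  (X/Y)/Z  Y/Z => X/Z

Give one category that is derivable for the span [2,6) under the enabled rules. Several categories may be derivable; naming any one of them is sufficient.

[0,7] S   <
  [0,6] PP   <
    [0,2] S   <
      [0,1] "cat" : PP
      [1,2] "saw" : S\PP
    [2,6] PP\S   <
      [2,5] N\NP   <
        [2,4] S   <
          [2,3] "ate" : PP
          [3,4] "today" : S\PP
        [4,5] "near" : (N\NP)\S
      [5,6] "bone" : (PP\S)\(N\NP)
  [6,7] "which" : S\PP

PP\S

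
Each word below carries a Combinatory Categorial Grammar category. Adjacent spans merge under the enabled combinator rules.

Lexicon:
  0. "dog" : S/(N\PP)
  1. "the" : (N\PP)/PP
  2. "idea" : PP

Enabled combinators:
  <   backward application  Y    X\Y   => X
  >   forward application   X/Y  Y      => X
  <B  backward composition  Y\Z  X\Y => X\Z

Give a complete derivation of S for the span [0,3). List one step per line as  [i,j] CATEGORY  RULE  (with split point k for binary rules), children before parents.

[0,1] S/(N\PP)  lex  "dog"
[1,2] (N\PP)/PP  lex  "the"
[2,3] PP  lex  "idea"
[1,3] N\PP  >  k=2
[0,3] S  >  k=1

[0,3] S   >
  [0,1] "dog" : S/(N\PP)
  [1,3] N\PP   >
    [1,2] "the" : (N\PP)/PP
    [2,3] "idea" : PP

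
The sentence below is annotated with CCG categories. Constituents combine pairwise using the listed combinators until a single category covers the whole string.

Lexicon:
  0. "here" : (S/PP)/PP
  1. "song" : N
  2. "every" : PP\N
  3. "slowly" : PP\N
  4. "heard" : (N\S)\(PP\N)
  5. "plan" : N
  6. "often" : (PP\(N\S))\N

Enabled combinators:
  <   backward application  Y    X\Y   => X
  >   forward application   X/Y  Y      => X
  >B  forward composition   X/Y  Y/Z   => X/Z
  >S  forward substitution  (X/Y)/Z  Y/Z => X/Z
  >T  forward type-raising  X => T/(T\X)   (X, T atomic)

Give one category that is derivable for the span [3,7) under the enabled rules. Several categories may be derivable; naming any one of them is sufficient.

PP

[0,7] S   >
  [0,3] S/PP   >
    [0,1] "here" : (S/PP)/PP
    [1,3] PP   >
      [1,2] PP/(PP\N)   >T
        [1,2] "song" : N
      [2,3] "every" : PP\N
  [3,7] PP   <
    [3,5] N\S   <
      [3,4] "slowly" : PP\N
      [4,5] "heard" : (N\S)\(PP\N)
    [5,7] PP\(N\S)   <
      [5,6] "plan" : N
      [6,7] "often" : (PP\(N\S))\N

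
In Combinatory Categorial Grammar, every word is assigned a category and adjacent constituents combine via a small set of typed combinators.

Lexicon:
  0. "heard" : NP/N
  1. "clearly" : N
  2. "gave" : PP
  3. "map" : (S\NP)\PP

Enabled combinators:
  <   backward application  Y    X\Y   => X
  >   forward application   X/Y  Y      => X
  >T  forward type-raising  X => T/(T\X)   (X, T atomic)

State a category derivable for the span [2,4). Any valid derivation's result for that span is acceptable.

[0,4] S   <
  [0,2] NP   >
    [0,1] "heard" : NP/N
    [1,2] "clearly" : N
  [2,4] S\NP   <
    [2,3] "gave" : PP
    [3,4] "map" : (S\NP)\PP

S\NP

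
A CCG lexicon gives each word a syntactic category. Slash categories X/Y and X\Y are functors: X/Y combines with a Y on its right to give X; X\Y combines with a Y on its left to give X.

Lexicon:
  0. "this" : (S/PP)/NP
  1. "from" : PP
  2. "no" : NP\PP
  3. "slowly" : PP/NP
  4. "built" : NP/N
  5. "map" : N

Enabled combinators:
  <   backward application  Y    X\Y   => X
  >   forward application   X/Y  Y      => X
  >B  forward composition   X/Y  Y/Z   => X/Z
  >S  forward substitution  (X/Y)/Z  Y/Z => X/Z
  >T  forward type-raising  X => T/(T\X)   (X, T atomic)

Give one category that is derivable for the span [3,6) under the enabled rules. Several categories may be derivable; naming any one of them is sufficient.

PP

[0,6] S   >
  [0,3] S/PP   >
    [0,1] "this" : (S/PP)/NP
    [1,3] NP   >
      [1,2] NP/(NP\PP)   >T
        [1,2] "from" : PP
      [2,3] "no" : NP\PP
  [3,6] PP   >
    [3,5] PP/N   >B
      [3,4] "slowly" : PP/NP
      [4,5] "built" : NP/N
    [5,6] "map" : N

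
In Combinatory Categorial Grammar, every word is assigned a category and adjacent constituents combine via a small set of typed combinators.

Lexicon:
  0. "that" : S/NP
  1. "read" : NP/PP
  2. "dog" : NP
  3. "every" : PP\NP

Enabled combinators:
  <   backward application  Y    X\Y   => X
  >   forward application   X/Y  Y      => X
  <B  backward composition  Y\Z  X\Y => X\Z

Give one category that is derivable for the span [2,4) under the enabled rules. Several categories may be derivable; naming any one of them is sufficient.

[0,4] S   >
  [0,1] "that" : S/NP
  [1,4] NP   >
    [1,2] "read" : NP/PP
    [2,4] PP   <
      [2,3] "dog" : NP
      [3,4] "every" : PP\NP

PP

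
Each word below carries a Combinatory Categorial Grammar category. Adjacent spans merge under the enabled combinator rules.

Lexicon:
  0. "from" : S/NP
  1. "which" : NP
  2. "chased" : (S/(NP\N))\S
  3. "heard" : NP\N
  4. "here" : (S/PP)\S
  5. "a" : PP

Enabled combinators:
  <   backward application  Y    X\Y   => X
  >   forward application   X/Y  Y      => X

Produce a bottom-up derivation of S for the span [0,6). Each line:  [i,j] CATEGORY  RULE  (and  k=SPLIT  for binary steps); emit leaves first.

[0,6] S   >
  [0,5] S/PP   <
    [0,4] S   >
      [0,3] S/(NP\N)   <
        [0,2] S   >
          [0,1] "from" : S/NP
          [1,2] "which" : NP
        [2,3] "chased" : (S/(NP\N))\S
      [3,4] "heard" : NP\N
    [4,5] "here" : (S/PP)\S
  [5,6] "a" : PP

[0,1] S/NP  lex  "from"
[1,2] NP  lex  "which"
[0,2] S  >  k=1
[2,3] (S/(NP\N))\S  lex  "chased"
[0,3] S/(NP\N)  <  k=2
[3,4] NP\N  lex  "heard"
[0,4] S  >  k=3
[4,5] (S/PP)\S  lex  "here"
[0,5] S/PP  <  k=4
[5,6] PP  lex  "a"
[0,6] S  >  k=5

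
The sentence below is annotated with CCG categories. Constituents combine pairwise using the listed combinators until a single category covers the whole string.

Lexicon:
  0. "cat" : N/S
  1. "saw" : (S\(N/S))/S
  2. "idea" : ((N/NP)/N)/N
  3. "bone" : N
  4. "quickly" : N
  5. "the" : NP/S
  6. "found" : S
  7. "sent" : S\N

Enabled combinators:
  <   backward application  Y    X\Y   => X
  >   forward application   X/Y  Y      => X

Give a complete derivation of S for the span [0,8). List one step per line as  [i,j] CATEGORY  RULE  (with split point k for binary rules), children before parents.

[0,8] S   <
  [0,1] "cat" : N/S
  [1,8] S\(N/S)   >
    [1,2] "saw" : (S\(N/S))/S
    [2,8] S   <
      [2,7] N   >
        [2,5] N/NP   >
          [2,4] (N/NP)/N   >
            [2,3] "idea" : ((N/NP)/N)/N
            [3,4] "bone" : N
          [4,5] "quickly" : N
        [5,7] NP   >
          [5,6] "the" : NP/S
          [6,7] "found" : S
      [7,8] "sent" : S\N

[0,1] N/S  lex  "cat"
[1,2] (S\(N/S))/S  lex  "saw"
[2,3] ((N/NP)/N)/N  lex  "idea"
[3,4] N  lex  "bone"
[2,4] (N/NP)/N  >  k=3
[4,5] N  lex  "quickly"
[2,5] N/NP  >  k=4
[5,6] NP/S  lex  "the"
[6,7] S  lex  "found"
[5,7] NP  >  k=6
[2,7] N  >  k=5
[7,8] S\N  lex  "sent"
[2,8] S  <  k=7
[1,8] S\(N/S)  >  k=2
[0,8] S  <  k=1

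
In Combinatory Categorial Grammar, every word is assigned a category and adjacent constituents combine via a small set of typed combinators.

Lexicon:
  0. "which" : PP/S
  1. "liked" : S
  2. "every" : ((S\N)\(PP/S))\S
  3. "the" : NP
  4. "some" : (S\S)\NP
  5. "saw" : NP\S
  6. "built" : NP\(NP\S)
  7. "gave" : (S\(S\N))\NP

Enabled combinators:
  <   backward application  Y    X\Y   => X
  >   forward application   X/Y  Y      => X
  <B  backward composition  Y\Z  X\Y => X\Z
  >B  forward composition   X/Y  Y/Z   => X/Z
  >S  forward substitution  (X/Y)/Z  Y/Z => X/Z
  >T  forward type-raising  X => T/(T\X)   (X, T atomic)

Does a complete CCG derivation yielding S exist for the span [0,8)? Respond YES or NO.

[0,8] S   <
  [0,3] S\N   <
    [0,1] "which" : PP/S
    [1,3] (S\N)\(PP/S)   <
      [1,2] "liked" : S
      [2,3] "every" : ((S\N)\(PP/S))\S
  [3,8] S\(S\N)   <
    [3,7] NP   <
      [3,6] NP\S   <B
        [3,5] S\S   <
          [3,4] "the" : NP
          [4,5] "some" : (S\S)\NP
        [5,6] "saw" : NP\S
      [6,7] "built" : NP\(NP\S)
    [7,8] "gave" : (S\(S\N))\NP

YES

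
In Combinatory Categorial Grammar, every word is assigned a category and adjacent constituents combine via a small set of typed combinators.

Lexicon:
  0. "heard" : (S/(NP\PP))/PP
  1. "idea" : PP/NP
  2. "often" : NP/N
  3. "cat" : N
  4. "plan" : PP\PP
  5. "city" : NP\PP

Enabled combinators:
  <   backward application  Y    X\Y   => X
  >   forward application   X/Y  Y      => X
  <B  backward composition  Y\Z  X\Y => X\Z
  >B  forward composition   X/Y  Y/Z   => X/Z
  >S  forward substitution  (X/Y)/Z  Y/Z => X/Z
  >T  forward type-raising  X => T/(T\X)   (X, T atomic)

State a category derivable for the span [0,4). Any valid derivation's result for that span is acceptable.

[0,6] S   >
  [0,4] S/(NP\PP)   >
    [0,1] "heard" : (S/(NP\PP))/PP
    [1,4] PP   >
      [1,3] PP/N   >B
        [1,2] "idea" : PP/NP
        [2,3] "often" : NP/N
      [3,4] "cat" : N
  [4,6] NP\PP   <B
    [4,5] "plan" : PP\PP
    [5,6] "city" : NP\PP

S/(NP\PP)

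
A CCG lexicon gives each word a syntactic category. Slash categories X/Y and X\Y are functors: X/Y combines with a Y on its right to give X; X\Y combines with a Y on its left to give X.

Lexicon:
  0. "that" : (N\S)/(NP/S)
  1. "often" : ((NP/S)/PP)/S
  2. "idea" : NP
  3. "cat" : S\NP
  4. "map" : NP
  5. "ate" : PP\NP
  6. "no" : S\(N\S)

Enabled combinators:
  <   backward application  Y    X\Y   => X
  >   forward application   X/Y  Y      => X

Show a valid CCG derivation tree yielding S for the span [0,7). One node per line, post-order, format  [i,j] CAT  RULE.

[0,7] S   <
  [0,6] N\S   >
    [0,1] "that" : (N\S)/(NP/S)
    [1,6] NP/S   >
      [1,4] (NP/S)/PP   >
        [1,2] "often" : ((NP/S)/PP)/S
        [2,4] S   <
          [2,3] "idea" : NP
          [3,4] "cat" : S\NP
      [4,6] PP   <
        [4,5] "map" : NP
        [5,6] "ate" : PP\NP
  [6,7] "no" : S\(N\S)

[0,1] (N\S)/(NP/S)  lex  "that"
[1,2] ((NP/S)/PP)/S  lex  "often"
[2,3] NP  lex  "idea"
[3,4] S\NP  lex  "cat"
[2,4] S  <  k=3
[1,4] (NP/S)/PP  >  k=2
[4,5] NP  lex  "map"
[5,6] PP\NP  lex  "ate"
[4,6] PP  <  k=5
[1,6] NP/S  >  k=4
[0,6] N\S  >  k=1
[6,7] S\(N\S)  lex  "no"
[0,7] S  <  k=6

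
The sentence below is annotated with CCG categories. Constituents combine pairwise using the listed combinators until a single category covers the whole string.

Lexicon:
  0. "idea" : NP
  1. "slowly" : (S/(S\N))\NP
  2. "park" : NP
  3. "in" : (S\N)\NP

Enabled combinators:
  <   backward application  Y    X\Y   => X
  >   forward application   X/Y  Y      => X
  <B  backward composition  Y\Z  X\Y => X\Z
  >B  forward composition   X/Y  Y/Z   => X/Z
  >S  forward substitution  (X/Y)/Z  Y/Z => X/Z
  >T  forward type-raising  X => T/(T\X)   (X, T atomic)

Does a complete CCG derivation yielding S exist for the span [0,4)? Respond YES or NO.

YES

[0,4] S   >
  [0,2] S/(S\N)   <
    [0,1] "idea" : NP
    [1,2] "slowly" : (S/(S\N))\NP
  [2,4] S\N   <
    [2,3] "park" : NP
    [3,4] "in" : (S\N)\NP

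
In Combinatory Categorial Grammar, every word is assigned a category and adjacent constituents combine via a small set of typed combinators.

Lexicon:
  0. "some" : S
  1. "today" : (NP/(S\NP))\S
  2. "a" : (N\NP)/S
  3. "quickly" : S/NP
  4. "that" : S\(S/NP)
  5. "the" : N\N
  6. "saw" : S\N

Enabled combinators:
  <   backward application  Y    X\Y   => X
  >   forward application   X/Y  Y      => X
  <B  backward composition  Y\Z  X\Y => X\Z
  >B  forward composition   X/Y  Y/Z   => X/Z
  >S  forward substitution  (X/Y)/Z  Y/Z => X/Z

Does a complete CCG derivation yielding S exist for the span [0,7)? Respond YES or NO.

NO

S (NP/(S\NP))\S (N\NP)/S S/NP S\(S/NP) N\N S\N
CKY chart[0,7] = {NP}; S ∉ chart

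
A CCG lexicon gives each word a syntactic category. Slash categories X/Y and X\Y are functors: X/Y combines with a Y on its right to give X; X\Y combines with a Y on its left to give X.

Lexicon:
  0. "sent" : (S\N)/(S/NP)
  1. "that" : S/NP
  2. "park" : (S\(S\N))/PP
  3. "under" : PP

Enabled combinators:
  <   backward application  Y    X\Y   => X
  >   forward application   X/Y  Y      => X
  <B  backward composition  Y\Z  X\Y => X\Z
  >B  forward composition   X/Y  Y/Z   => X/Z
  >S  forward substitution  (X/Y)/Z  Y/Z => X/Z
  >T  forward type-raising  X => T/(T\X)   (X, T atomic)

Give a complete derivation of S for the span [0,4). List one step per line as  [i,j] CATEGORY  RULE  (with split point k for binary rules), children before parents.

[0,1] (S\N)/(S/NP)  lex  "sent"
[1,2] S/NP  lex  "that"
[0,2] S\N  >  k=1
[2,3] (S\(S\N))/PP  lex  "park"
[3,4] PP  lex  "under"
[2,4] S\(S\N)  >  k=3
[0,4] S  <  k=2

[0,4] S   <
  [0,2] S\N   >
    [0,1] "sent" : (S\N)/(S/NP)
    [1,2] "that" : S/NP
  [2,4] S\(S\N)   >
    [2,3] "park" : (S\(S\N))/PP
    [3,4] "under" : PP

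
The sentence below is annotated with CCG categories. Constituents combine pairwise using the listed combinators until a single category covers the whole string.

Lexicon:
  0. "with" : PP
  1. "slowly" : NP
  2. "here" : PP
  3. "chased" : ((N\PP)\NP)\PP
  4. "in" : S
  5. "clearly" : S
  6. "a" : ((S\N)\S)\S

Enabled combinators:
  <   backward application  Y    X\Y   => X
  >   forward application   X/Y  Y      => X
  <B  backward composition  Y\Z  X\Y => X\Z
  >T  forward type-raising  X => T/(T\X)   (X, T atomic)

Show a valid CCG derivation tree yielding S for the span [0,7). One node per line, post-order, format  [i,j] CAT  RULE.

[0,1] PP  lex  "with"
[0,1] N/(N\PP)  >T
[1,2] NP  lex  "slowly"
[2,3] PP  lex  "here"
[3,4] ((N\PP)\NP)\PP  lex  "chased"
[2,4] (N\PP)\NP  <  k=3
[1,4] N\PP  <  k=2
[0,4] N  >  k=1
[4,5] S  lex  "in"
[5,6] S  lex  "clearly"
[6,7] ((S\N)\S)\S  lex  "a"
[5,7] (S\N)\S  <  k=6
[4,7] S\N  <  k=5
[0,7] S  <  k=4

[0,7] S   <
  [0,4] N   >
    [0,1] N/(N\PP)   >T
      [0,1] "with" : PP
    [1,4] N\PP   <
      [1,2] "slowly" : NP
      [2,4] (N\PP)\NP   <
        [2,3] "here" : PP
        [3,4] "chased" : ((N\PP)\NP)\PP
  [4,7] S\N   <
    [4,5] "in" : S
    [5,7] (S\N)\S   <
      [5,6] "clearly" : S
      [6,7] "a" : ((S\N)\S)\S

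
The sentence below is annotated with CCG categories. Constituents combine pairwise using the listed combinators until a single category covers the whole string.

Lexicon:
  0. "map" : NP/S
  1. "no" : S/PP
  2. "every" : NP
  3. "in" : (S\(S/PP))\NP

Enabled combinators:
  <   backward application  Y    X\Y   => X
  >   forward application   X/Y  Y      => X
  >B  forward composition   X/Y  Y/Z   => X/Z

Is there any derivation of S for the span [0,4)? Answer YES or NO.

NP/S S/PP NP (S\(S/PP))\NP
CKY chart[0,4] = {NP}; S ∉ chart

NO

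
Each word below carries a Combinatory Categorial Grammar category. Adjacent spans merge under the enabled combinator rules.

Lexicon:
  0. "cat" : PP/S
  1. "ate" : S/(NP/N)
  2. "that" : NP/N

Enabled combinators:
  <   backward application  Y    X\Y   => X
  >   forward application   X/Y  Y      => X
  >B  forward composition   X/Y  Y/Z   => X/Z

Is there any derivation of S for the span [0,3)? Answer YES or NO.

NO

PP/S S/(NP/N) NP/N
CKY chart[0,3] = {PP}; S ∉ chart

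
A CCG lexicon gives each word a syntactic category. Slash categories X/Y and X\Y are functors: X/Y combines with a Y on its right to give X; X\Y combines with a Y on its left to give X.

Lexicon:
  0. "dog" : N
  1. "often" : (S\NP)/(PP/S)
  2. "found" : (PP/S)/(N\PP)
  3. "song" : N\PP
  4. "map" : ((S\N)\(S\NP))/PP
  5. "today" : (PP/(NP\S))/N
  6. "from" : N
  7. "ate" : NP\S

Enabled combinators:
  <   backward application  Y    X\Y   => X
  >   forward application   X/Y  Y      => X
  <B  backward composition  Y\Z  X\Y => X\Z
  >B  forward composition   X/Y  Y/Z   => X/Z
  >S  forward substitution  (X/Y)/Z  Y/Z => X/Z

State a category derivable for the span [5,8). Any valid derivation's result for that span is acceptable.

[0,8] S   <
  [0,1] "dog" : N
  [1,8] S\N   <
    [1,4] S\NP   >
      [1,2] "often" : (S\NP)/(PP/S)
      [2,4] PP/S   >
        [2,3] "found" : (PP/S)/(N\PP)
        [3,4] "song" : N\PP
    [4,8] (S\N)\(S\NP)   >
      [4,5] "map" : ((S\N)\(S\NP))/PP
      [5,8] PP   >
        [5,7] PP/(NP\S)   >
          [5,6] "today" : (PP/(NP\S))/N
          [6,7] "from" : N
        [7,8] "ate" : NP\S

PP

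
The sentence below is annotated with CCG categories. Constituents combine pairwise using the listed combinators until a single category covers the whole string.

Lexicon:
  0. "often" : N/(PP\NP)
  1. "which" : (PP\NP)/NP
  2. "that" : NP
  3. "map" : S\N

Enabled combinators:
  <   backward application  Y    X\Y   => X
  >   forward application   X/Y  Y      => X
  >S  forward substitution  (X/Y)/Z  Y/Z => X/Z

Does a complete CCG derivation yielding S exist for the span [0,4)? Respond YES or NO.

YES

[0,4] S   <
  [0,3] N   >
    [0,1] "often" : N/(PP\NP)
    [1,3] PP\NP   >
      [1,2] "which" : (PP\NP)/NP
      [2,3] "that" : NP
  [3,4] "map" : S\N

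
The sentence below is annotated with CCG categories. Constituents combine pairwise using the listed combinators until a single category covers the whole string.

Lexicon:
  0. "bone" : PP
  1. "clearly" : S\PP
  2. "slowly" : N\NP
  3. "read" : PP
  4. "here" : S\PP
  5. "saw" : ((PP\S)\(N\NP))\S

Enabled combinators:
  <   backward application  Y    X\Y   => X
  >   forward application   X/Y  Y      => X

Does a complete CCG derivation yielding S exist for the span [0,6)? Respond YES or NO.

NO

PP S\PP N\NP PP S\PP ((PP\S)\(N\NP))\S
CKY chart[0,6] = {PP}; S ∉ chart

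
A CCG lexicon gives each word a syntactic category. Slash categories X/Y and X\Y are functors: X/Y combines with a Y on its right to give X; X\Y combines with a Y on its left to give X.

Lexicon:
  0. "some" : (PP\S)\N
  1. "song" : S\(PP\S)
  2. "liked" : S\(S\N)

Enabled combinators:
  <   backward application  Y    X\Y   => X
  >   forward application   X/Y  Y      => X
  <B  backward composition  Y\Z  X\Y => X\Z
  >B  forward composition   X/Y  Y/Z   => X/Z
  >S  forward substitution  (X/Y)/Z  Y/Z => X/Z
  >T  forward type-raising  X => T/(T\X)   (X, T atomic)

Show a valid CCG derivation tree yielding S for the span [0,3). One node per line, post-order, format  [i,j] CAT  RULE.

[0,3] S   <
  [0,2] S\N   <B
    [0,1] "some" : (PP\S)\N
    [1,2] "song" : S\(PP\S)
  [2,3] "liked" : S\(S\N)

[0,1] (PP\S)\N  lex  "some"
[1,2] S\(PP\S)  lex  "song"
[0,2] S\N  <B  k=1
[2,3] S\(S\N)  lex  "liked"
[0,3] S  <  k=2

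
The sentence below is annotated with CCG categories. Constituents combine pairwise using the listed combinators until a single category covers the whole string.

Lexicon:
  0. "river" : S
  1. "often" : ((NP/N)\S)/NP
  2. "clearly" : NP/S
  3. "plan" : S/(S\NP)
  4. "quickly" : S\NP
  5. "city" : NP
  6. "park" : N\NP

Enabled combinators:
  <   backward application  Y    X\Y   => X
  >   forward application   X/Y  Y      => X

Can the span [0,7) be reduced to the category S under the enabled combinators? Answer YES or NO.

NO

S ((NP/N)\S)/NP NP/S S/(S\NP) S\NP NP N\NP
CKY chart[0,7] = {NP}; S ∉ chart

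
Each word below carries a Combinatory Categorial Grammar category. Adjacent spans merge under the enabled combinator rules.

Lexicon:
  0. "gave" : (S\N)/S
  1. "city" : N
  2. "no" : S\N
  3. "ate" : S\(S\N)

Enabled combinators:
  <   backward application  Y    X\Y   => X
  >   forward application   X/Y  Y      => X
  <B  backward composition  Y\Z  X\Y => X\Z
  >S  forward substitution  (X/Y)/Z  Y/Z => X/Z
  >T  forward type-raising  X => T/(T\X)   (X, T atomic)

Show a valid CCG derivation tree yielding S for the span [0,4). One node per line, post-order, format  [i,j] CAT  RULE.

[0,1] (S\N)/S  lex  "gave"
[1,2] N  lex  "city"
[1,2] S/(S\N)  >T
[2,3] S\N  lex  "no"
[1,3] S  >  k=2
[0,3] S\N  >  k=1
[3,4] S\(S\N)  lex  "ate"
[0,4] S  <  k=3

[0,4] S   <
  [0,3] S\N   >
    [0,1] "gave" : (S\N)/S
    [1,3] S   >
      [1,2] S/(S\N)   >T
        [1,2] "city" : N
      [2,3] "no" : S\N
  [3,4] "ate" : S\(S\N)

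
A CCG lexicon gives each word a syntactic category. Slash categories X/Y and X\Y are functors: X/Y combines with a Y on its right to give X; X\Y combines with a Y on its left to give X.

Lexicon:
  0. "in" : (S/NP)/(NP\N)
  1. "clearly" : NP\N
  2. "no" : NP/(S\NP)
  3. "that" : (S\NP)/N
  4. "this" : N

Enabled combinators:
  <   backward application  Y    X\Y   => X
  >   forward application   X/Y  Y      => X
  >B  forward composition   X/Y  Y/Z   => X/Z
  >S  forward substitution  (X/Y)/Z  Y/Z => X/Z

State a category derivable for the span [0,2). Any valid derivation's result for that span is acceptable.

S/NP

[0,5] S   >
  [0,2] S/NP   >
    [0,1] "in" : (S/NP)/(NP\N)
    [1,2] "clearly" : NP\N
  [2,5] NP   >
    [2,4] NP/N   >B
      [2,3] "no" : NP/(S\NP)
      [3,4] "that" : (S\NP)/N
    [4,5] "this" : N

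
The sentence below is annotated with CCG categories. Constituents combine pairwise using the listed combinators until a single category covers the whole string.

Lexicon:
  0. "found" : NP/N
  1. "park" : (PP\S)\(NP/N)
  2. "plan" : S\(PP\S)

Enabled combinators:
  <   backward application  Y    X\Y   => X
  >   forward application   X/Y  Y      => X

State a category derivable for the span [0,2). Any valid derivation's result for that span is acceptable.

[0,3] S   <
  [0,2] PP\S   <
    [0,1] "found" : NP/N
    [1,2] "park" : (PP\S)\(NP/N)
  [2,3] "plan" : S\(PP\S)

PP\S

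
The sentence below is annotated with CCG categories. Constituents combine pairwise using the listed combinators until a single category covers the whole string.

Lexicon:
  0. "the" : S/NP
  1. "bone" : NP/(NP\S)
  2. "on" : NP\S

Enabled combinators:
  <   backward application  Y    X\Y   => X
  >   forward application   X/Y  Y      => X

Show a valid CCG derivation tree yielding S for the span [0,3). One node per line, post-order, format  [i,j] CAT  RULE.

[0,3] S   >
  [0,1] "the" : S/NP
  [1,3] NP   >
    [1,2] "bone" : NP/(NP\S)
    [2,3] "on" : NP\S

[0,1] S/NP  lex  "the"
[1,2] NP/(NP\S)  lex  "bone"
[2,3] NP\S  lex  "on"
[1,3] NP  >  k=2
[0,3] S  >  k=1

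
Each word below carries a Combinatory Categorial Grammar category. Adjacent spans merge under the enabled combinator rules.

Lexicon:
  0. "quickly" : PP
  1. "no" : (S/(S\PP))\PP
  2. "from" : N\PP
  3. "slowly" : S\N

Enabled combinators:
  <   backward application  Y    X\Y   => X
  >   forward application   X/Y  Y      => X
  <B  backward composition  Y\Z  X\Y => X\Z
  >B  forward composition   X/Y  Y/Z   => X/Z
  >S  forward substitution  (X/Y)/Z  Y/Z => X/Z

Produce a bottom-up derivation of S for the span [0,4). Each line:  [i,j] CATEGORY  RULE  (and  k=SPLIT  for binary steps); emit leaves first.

[0,1] PP  lex  "quickly"
[1,2] (S/(S\PP))\PP  lex  "no"
[0,2] S/(S\PP)  <  k=1
[2,3] N\PP  lex  "from"
[3,4] S\N  lex  "slowly"
[2,4] S\PP  <B  k=3
[0,4] S  >  k=2

[0,4] S   >
  [0,2] S/(S\PP)   <
    [0,1] "quickly" : PP
    [1,2] "no" : (S/(S\PP))\PP
  [2,4] S\PP   <B
    [2,3] "from" : N\PP
    [3,4] "slowly" : S\N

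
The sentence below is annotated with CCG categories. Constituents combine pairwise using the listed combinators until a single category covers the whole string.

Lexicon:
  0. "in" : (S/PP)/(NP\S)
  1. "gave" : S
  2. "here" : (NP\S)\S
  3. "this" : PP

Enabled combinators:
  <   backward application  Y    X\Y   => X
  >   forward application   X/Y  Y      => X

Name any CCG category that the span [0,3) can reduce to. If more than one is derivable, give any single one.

[0,4] S   >
  [0,3] S/PP   >
    [0,1] "in" : (S/PP)/(NP\S)
    [1,3] NP\S   <
      [1,2] "gave" : S
      [2,3] "here" : (NP\S)\S
  [3,4] "this" : PP

S/PP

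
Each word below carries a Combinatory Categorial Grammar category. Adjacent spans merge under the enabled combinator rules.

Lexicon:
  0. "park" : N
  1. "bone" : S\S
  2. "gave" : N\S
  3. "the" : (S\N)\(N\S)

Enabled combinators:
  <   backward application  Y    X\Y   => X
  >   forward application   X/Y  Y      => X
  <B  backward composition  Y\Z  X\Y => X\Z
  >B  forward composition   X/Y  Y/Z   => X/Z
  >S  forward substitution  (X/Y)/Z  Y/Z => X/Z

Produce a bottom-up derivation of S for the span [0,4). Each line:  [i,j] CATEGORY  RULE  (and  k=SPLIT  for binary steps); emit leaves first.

[0,1] N  lex  "park"
[1,2] S\S  lex  "bone"
[2,3] N\S  lex  "gave"
[1,3] N\S  <B  k=2
[3,4] (S\N)\(N\S)  lex  "the"
[1,4] S\N  <  k=3
[0,4] S  <  k=1

[0,4] S   <
  [0,1] "park" : N
  [1,4] S\N   <
    [1,3] N\S   <B
      [1,2] "bone" : S\S
      [2,3] "gave" : N\S
    [3,4] "the" : (S\N)\(N\S)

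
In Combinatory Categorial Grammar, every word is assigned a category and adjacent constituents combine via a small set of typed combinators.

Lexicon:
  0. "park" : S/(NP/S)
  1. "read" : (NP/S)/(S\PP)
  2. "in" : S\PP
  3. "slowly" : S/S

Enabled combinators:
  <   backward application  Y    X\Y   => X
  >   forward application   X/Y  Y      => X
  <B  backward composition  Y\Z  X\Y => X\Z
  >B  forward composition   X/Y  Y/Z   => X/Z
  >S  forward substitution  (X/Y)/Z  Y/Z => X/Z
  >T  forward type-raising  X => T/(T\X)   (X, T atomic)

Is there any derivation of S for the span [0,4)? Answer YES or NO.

YES

[0,4] S   >
  [0,1] "park" : S/(NP/S)
  [1,4] NP/S   >B
    [1,3] NP/S   >
      [1,2] "read" : (NP/S)/(S\PP)
      [2,3] "in" : S\PP
    [3,4] "slowly" : S/S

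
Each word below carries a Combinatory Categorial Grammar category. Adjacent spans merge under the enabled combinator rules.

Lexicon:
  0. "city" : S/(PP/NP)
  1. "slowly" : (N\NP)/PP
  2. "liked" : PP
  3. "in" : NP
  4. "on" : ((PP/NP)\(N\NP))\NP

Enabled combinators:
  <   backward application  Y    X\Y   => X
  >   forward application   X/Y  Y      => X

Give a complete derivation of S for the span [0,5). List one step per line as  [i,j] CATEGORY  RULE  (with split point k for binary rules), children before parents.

[0,5] S   >
  [0,1] "city" : S/(PP/NP)
  [1,5] PP/NP   <
    [1,3] N\NP   >
      [1,2] "slowly" : (N\NP)/PP
      [2,3] "liked" : PP
    [3,5] (PP/NP)\(N\NP)   <
      [3,4] "in" : NP
      [4,5] "on" : ((PP/NP)\(N\NP))\NP

[0,1] S/(PP/NP)  lex  "city"
[1,2] (N\NP)/PP  lex  "slowly"
[2,3] PP  lex  "liked"
[1,3] N\NP  >  k=2
[3,4] NP  lex  "in"
[4,5] ((PP/NP)\(N\NP))\NP  lex  "on"
[3,5] (PP/NP)\(N\NP)  <  k=4
[1,5] PP/NP  <  k=3
[0,5] S  >  k=1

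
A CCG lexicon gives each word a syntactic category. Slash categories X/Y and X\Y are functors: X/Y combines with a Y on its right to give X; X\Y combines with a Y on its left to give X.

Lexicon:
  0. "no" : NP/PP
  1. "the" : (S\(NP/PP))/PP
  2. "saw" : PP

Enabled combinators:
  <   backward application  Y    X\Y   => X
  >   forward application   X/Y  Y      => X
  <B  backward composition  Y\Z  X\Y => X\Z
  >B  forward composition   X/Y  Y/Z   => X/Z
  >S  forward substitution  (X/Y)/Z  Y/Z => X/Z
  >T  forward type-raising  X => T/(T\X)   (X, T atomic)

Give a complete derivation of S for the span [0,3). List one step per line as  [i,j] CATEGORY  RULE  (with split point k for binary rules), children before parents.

[0,3] S   <
  [0,1] "no" : NP/PP
  [1,3] S\(NP/PP)   >
    [1,2] "the" : (S\(NP/PP))/PP
    [2,3] "saw" : PP

[0,1] NP/PP  lex  "no"
[1,2] (S\(NP/PP))/PP  lex  "the"
[2,3] PP  lex  "saw"
[1,3] S\(NP/PP)  >  k=2
[0,3] S  <  k=1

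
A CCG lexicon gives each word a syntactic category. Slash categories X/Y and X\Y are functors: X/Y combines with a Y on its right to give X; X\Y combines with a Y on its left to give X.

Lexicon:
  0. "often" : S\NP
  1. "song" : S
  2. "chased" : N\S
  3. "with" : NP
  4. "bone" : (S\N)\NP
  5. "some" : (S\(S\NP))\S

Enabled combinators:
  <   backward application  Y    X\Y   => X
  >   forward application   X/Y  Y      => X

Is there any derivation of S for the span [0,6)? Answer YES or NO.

[0,6] S   <
  [0,1] "often" : S\NP
  [1,6] S\(S\NP)   <
    [1,5] S   <
      [1,3] N   <
        [1,2] "song" : S
        [2,3] "chased" : N\S
      [3,5] S\N   <
        [3,4] "with" : NP
        [4,5] "bone" : (S\N)\NP
    [5,6] "some" : (S\(S\NP))\S

YES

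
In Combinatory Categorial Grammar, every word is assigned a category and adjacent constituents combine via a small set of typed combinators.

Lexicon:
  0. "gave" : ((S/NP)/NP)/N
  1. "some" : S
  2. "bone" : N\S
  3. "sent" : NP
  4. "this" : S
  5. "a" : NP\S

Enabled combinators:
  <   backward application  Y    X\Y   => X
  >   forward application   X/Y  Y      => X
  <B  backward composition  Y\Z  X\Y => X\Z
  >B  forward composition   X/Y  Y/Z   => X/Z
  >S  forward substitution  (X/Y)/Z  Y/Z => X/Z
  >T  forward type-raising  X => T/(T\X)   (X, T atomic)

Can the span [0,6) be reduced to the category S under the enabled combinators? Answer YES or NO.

YES

[0,6] S   >
  [0,4] S/NP   >
    [0,3] (S/NP)/NP   >
      [0,1] "gave" : ((S/NP)/NP)/N
      [1,3] N   <
        [1,2] "some" : S
        [2,3] "bone" : N\S
    [3,4] "sent" : NP
  [4,6] NP   <
    [4,5] "this" : S
    [5,6] "a" : NP\S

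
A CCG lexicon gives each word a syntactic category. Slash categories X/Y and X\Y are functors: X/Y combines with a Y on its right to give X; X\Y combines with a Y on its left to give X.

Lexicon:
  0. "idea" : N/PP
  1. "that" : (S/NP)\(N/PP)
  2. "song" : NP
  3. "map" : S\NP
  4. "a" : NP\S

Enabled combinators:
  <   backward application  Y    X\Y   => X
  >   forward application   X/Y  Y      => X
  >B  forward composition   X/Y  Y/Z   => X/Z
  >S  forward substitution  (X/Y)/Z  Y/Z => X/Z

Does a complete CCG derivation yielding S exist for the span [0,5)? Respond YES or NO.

YES

[0,5] S   >
  [0,2] S/NP   <
    [0,1] "idea" : N/PP
    [1,2] "that" : (S/NP)\(N/PP)
  [2,5] NP   <
    [2,4] S   <
      [2,3] "song" : NP
      [3,4] "map" : S\NP
    [4,5] "a" : NP\S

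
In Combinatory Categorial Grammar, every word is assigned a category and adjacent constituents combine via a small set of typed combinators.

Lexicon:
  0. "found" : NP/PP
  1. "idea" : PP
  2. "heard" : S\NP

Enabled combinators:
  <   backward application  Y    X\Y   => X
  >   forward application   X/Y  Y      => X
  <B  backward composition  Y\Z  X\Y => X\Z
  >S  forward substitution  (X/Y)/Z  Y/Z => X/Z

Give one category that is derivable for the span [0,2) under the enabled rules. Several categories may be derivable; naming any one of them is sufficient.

[0,3] S   <
  [0,2] NP   >
    [0,1] "found" : NP/PP
    [1,2] "idea" : PP
  [2,3] "heard" : S\NP

NP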